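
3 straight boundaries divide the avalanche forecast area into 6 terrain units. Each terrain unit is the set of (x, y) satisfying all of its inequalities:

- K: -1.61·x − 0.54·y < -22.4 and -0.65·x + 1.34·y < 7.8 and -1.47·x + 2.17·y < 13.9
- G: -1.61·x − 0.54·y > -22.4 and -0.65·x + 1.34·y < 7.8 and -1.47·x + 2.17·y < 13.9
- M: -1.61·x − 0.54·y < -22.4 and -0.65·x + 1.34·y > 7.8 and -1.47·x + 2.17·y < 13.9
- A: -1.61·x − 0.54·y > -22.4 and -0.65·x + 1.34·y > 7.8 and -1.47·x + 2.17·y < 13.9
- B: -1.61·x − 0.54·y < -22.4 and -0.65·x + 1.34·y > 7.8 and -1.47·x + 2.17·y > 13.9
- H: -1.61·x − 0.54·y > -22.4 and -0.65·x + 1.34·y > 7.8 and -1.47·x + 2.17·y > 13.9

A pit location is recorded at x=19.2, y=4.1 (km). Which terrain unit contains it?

-1.61·19.2 − 0.54·4.1 = -33.126, which is < -22.4
-0.65·19.2 + 1.34·4.1 = -6.986, which is < 7.8
-1.47·19.2 + 2.17·4.1 = -19.327, which is < 13.9
This sign pattern matches K.

K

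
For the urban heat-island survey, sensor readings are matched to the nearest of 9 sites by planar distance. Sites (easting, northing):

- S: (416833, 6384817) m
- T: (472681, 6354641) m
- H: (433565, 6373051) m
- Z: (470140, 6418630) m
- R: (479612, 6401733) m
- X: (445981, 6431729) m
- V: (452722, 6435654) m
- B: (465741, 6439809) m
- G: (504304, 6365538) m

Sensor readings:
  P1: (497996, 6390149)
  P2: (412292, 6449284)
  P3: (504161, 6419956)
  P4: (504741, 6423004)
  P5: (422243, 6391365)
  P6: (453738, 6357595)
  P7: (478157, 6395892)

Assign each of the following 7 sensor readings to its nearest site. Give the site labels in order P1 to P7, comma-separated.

P1 → R (d²=472160512.00)
P2 → X (d²=1443126746.00)
P3 → R (d²=934731130.00)
P4 → R (d²=1083922082.00)
P5 → S (d²=72144404.00)
P6 → T (d²=367563365.00)
P7 → R (d²=36234306.00)

R, X, R, R, S, T, R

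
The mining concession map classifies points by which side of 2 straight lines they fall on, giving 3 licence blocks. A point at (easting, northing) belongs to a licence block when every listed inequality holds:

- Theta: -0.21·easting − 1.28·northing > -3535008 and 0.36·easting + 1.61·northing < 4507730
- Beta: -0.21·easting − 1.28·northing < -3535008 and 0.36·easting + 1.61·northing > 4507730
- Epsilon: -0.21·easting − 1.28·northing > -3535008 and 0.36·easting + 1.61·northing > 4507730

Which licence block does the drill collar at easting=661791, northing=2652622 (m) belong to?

Epsilon

-0.21·661791 − 1.28·2652622 = -3534332.270, which is > -3535008
0.36·661791 + 1.61·2652622 = 4508966.180, which is > 4507730
This sign pattern matches Epsilon.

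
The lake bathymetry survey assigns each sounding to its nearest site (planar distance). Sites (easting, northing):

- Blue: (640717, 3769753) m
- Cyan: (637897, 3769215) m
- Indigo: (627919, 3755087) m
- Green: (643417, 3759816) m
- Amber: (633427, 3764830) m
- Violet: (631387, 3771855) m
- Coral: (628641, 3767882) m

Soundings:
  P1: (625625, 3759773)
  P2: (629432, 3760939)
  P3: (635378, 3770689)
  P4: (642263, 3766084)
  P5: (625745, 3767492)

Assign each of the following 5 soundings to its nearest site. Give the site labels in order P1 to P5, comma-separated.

Indigo, Amber, Cyan, Blue, Coral

P1 → Indigo (d²=27221032.00)
P2 → Amber (d²=31099906.00)
P3 → Cyan (d²=8518037.00)
P4 → Blue (d²=15851677.00)
P5 → Coral (d²=8538916.00)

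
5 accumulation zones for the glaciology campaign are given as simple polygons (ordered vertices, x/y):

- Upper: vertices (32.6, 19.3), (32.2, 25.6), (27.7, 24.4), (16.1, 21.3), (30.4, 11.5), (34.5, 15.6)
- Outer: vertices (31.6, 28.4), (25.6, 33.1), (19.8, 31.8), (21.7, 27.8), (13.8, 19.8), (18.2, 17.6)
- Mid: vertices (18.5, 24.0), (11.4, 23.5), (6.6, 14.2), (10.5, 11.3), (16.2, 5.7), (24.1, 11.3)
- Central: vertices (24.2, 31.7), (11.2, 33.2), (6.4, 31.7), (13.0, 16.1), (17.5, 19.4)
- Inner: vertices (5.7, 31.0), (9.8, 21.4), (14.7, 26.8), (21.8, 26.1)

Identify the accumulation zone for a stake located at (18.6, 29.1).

Cast a ray rightward from (18.6, 29.1). For each polygon, the edges (by vertex number in listed order) whose endpoints lie on opposite sides of y = 29.1, where each meets that height, and whether that is right or left of the point:
Upper: no edge straddles that height → 0 crossings.
Outer: 1–2 at x≈30.71 (right), 3–4 at x≈21.08 (right) → 2 crossings.
Mid: no edge straddles that height → 0 crossings.
Central: 3–4 at x≈7.50 (left), 5–1 at x≈22.78 (right) → 1 crossing.
Inner: 1–2 at x≈6.51 (left), 4–1 at x≈11.94 (left) → 0 crossings.
Only Central has an odd count, so the point is inside Central.

Central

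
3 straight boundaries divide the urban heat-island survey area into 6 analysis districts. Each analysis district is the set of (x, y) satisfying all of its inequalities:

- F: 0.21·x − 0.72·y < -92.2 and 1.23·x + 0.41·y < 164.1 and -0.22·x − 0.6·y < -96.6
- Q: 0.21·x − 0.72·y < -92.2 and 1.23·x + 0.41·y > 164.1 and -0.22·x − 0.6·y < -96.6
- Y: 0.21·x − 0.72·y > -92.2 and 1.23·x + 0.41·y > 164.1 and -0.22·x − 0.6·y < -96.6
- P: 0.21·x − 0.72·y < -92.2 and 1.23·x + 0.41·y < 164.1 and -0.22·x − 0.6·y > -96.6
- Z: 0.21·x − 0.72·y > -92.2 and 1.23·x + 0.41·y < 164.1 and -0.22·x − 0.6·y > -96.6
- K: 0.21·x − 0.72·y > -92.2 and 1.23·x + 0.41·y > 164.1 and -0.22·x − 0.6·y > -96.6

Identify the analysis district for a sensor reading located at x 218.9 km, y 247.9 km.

Q

0.21·218.9 − 0.72·247.9 = -132.519, which is < -92.2
1.23·218.9 + 0.41·247.9 = 370.886, which is > 164.1
-0.22·218.9 − 0.6·247.9 = -196.898, which is < -96.6
This sign pattern matches Q.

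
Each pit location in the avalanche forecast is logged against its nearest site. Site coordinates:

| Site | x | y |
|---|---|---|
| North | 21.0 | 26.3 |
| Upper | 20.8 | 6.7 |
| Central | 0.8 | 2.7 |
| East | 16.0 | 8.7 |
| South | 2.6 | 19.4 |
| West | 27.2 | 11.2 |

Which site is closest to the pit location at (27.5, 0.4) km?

Upper

Squared distances to each site:
North: 713.060; Upper: 84.580; Central: 718.180; East: 201.140; South: 981.010; West: 116.730.
Minimum at Upper.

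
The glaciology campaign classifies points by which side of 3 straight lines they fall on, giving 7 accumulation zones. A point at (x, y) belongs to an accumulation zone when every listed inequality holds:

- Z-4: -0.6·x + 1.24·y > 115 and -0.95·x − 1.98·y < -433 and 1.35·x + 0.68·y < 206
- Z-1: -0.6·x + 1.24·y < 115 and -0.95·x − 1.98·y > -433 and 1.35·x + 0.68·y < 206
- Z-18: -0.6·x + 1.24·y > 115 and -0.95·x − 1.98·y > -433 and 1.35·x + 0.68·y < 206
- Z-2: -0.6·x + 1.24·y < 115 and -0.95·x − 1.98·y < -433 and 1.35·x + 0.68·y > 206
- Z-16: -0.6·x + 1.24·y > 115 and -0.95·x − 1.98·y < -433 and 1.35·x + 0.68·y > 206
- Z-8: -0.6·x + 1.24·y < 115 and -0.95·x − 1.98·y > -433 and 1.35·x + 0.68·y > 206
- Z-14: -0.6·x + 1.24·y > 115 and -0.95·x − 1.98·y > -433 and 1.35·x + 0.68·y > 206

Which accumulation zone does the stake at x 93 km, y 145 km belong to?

Z-14

-0.6·93 + 1.24·145 = 124.000, which is > 115
-0.95·93 − 1.98·145 = -375.450, which is > -433
1.35·93 + 0.68·145 = 224.150, which is > 206
This sign pattern matches Z-14.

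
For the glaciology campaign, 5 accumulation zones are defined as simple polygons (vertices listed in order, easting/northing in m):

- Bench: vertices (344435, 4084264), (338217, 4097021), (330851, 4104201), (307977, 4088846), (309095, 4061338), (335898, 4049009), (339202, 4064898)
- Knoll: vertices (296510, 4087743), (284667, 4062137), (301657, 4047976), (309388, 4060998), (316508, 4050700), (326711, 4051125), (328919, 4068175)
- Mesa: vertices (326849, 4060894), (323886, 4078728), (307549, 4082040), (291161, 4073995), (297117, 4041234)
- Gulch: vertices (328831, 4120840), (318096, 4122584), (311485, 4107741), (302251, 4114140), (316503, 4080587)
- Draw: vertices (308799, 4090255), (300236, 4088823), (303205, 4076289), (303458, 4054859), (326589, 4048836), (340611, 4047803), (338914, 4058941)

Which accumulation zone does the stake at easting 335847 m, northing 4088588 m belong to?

Bench

Cast a ray rightward from (335847, 4088588). For each polygon, the edges (by vertex number in listed order) whose endpoints lie on opposite sides of northing = 4088588, where each meets that height, and whether that is right or left of the point:
Bench: 1–2 at easting≈342327.4 (right), 4–5 at easting≈307987.5 (left) → 1 crossing.
Knoll: no edge straddles that height → 0 crossings.
Mesa: no edge straddles that height → 0 crossings.
Gulch: 4–5 at easting≈313104.5 (left), 5–1 at easting≈318953.4 (left) → 0 crossings.
Draw: 2–3 at easting≈300291.7 (left), 7–1 at easting≈310402.2 (left) → 0 crossings.
Only Bench has an odd count, so the point is inside Bench.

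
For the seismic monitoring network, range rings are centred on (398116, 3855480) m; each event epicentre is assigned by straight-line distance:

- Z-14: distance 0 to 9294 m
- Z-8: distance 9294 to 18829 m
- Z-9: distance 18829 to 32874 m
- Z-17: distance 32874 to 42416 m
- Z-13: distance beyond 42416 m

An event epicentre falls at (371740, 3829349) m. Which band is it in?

Distance = √((371740−398116)² + (3829349−3855480)²) = √(695693376.000 + 682829161.000) = 37128.460 m.
32874 ≤ 37128.460 < 42416 → Z-17.

Z-17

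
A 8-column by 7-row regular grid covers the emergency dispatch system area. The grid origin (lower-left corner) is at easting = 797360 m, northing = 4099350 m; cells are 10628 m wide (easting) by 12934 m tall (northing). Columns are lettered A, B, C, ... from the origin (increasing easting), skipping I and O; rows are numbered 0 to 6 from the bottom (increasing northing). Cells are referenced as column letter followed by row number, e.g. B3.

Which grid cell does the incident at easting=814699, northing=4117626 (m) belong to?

Column index: ⌊(814699 − 797360) / 10628⌋ = ⌊1.631⌋ = 1 → column B
Row offset from origin: ⌊(4117626 − 4099350) / 12934⌋ = ⌊1.413⌋ = 1 → row 1

B1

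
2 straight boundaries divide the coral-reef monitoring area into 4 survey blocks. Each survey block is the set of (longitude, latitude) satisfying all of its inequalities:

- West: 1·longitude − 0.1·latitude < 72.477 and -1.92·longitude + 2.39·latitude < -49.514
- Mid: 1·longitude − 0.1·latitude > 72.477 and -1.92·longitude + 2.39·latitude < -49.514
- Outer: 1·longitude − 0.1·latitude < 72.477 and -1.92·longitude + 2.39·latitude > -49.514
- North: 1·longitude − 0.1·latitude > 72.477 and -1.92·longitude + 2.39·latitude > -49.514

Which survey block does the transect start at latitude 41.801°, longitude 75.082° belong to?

Outer

1·75.082 − 0.1·41.801 = 70.902, which is < 72.477
-1.92·75.082 + 2.39·41.801 = -44.253, which is > -49.514
This sign pattern matches Outer.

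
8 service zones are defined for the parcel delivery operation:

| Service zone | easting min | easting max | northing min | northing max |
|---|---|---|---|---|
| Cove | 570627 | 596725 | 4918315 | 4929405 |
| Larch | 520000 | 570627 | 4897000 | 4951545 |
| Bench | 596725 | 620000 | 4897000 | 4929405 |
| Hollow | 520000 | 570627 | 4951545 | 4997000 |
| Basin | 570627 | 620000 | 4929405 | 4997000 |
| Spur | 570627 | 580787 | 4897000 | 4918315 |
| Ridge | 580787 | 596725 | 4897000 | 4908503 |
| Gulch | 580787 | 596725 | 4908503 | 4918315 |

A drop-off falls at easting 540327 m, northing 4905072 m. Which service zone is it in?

The point has easting = 540327 and northing = 4905072.
Only Larch satisfies 520000 ≤ easting ≤ 570627 and 4897000 ≤ northing ≤ 4951545.

Larch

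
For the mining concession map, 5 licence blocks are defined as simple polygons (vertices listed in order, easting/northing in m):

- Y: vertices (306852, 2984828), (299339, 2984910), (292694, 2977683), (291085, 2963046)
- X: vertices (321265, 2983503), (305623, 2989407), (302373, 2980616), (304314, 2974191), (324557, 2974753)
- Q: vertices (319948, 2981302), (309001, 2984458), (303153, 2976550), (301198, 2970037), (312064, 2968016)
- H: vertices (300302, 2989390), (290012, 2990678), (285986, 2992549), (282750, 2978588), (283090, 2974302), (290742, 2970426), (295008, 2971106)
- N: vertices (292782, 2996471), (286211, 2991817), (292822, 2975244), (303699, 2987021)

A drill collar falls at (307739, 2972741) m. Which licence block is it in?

Cast a ray rightward from (307739, 2972741). For each polygon, the edges (by vertex number in listed order) whose endpoints lie on opposite sides of northing = 2972741, where each meets that height, and whether that is right or left of the point:
Y: 3–4 at easting≈292150.7 (left), 4–1 at easting≈298102.8 (left) → 0 crossings.
X: no edge straddles that height → 0 crossings.
Q: 3–4 at easting≈302009.7 (left), 5–1 at easting≈314867.8 (right) → 1 crossing.
H: 5–6 at easting≈286171.7 (left), 7–1 at easting≈295481.4 (left) → 0 crossings.
N: no edge straddles that height → 0 crossings.
Only Q has an odd count, so the point is inside Q.

Q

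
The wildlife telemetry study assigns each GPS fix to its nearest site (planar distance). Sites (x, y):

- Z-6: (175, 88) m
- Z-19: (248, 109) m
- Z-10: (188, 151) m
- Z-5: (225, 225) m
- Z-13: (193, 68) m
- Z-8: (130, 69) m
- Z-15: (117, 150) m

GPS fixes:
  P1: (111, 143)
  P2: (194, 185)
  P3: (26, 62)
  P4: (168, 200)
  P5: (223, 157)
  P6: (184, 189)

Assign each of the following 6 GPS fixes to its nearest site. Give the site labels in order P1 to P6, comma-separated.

Z-15, Z-10, Z-8, Z-10, Z-10, Z-10

P1 → Z-15 (d²=85.00)
P2 → Z-10 (d²=1192.00)
P3 → Z-8 (d²=10865.00)
P4 → Z-10 (d²=2801.00)
P5 → Z-10 (d²=1261.00)
P6 → Z-10 (d²=1460.00)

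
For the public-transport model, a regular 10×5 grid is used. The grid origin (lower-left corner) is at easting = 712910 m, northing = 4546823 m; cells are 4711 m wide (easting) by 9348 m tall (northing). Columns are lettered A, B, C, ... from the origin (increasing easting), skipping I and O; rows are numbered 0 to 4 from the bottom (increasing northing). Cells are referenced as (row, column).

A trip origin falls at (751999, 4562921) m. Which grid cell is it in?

Column index: ⌊(751999 − 712910) / 4711⌋ = ⌊8.297⌋ = 8 → column J
Row offset from origin: ⌊(4562921 − 4546823) / 9348⌋ = ⌊1.722⌋ = 1 → row 1

(1, J)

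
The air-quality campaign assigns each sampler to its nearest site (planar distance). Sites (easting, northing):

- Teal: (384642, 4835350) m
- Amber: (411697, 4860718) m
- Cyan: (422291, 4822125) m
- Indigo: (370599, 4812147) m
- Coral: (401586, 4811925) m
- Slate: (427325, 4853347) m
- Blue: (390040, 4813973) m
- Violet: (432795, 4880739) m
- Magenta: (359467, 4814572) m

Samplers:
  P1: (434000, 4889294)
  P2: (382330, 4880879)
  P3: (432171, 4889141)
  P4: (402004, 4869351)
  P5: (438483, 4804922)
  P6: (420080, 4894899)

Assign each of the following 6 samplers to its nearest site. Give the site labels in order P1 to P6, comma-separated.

Violet, Amber, Violet, Amber, Cyan, Violet

P1 → Violet (d²=74640050.00)
P2 → Amber (d²=1268886610.00)
P3 → Violet (d²=70982980.00)
P4 → Amber (d²=168482938.00)
P5 → Cyan (d²=558124073.00)
P6 → Violet (d²=362176825.00)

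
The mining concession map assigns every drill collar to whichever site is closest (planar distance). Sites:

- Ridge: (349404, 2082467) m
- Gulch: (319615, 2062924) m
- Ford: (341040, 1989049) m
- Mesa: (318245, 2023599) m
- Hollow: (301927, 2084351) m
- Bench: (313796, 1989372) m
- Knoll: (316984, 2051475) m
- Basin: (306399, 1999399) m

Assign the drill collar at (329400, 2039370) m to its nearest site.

Knoll

Squared distances to each site:
Ridge: 2257511425.000; Gulch: 650537141.000; Ford: 2667692641.000; Mesa: 373158466.000; Hollow: 2778056090.000; Bench: 2743284820.000; Knoll: 300688081.000; Basin: 2126726842.000.
Minimum at Knoll.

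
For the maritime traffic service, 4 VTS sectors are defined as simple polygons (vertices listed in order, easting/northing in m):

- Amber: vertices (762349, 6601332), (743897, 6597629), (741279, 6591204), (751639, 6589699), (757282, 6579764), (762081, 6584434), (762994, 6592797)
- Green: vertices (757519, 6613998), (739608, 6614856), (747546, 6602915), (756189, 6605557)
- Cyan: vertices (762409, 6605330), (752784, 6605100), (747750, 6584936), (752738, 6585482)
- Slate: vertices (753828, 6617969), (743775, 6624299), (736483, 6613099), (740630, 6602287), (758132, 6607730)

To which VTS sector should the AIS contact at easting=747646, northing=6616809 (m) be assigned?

Cast a ray rightward from (747646, 6616809). For each polygon, the edges (by vertex number in listed order) whose endpoints lie on opposite sides of northing = 6616809, where each meets that height, and whether that is right or left of the point:
Amber: no edge straddles that height → 0 crossings.
Green: no edge straddles that height → 0 crossings.
Cyan: no edge straddles that height → 0 crossings.
Slate: 2–3 at easting≈738898.5 (left), 5–1 at easting≈754315.6 (right) → 1 crossing.
Only Slate has an odd count, so the point is inside Slate.

Slate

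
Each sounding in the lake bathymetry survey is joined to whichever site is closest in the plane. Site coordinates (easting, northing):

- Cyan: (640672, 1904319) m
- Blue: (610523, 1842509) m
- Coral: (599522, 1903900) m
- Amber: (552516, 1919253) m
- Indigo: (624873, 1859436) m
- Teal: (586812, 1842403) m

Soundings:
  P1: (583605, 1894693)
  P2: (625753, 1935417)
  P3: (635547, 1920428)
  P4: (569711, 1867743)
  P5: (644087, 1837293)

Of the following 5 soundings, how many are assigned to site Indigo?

P1 → Coral
P2 → Cyan
P3 → Cyan
P4 → Teal
P5 → Indigo
1 of the 5 goes to Indigo.

1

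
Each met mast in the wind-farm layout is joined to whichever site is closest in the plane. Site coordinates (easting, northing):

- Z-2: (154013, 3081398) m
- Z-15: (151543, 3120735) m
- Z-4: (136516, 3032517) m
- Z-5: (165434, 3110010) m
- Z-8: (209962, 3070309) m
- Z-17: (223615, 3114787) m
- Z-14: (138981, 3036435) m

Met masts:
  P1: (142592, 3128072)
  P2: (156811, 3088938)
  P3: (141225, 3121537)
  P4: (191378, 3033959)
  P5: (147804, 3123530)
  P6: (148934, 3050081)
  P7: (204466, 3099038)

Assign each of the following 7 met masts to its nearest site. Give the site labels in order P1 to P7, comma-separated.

Z-15, Z-2, Z-15, Z-8, Z-15, Z-14, Z-17

P1 → Z-15 (d²=133951970.00)
P2 → Z-2 (d²=64680404.00)
P3 → Z-15 (d²=107104328.00)
P4 → Z-8 (d²=1666687556.00)
P5 → Z-15 (d²=21792146.00)
P6 → Z-14 (d²=285275525.00)
P7 → Z-17 (d²=614715202.00)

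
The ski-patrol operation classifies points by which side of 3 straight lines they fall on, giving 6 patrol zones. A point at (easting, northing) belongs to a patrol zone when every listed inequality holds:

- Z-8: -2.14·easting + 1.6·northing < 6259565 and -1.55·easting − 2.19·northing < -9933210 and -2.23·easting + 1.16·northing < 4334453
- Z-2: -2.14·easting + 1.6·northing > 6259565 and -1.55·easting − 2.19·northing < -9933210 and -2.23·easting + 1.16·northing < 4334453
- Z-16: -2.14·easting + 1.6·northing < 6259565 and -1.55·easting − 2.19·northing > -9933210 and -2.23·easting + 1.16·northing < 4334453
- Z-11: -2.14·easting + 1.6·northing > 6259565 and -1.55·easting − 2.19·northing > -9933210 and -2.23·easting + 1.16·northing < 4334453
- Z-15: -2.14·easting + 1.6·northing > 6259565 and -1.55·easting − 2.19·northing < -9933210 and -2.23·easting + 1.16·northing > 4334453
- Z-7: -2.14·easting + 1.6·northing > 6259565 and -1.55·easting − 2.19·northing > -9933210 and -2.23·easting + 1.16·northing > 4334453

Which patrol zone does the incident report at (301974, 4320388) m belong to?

-2.14·301974 + 1.6·4320388 = 6266396.440, which is > 6259565
-1.55·301974 − 2.19·4320388 = -9929709.420, which is > -9933210
-2.23·301974 + 1.16·4320388 = 4338248.060, which is > 4334453
This sign pattern matches Z-7.

Z-7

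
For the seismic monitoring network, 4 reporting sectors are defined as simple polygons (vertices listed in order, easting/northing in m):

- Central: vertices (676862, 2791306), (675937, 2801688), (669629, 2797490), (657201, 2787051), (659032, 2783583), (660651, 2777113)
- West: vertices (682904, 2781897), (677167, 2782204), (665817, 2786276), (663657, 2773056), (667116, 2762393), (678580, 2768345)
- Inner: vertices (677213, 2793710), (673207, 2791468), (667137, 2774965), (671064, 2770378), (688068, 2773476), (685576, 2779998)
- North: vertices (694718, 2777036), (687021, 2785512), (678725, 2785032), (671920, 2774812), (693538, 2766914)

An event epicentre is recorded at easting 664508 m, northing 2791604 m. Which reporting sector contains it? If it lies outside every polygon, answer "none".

Cast a ray rightward from (664508, 2791604). For each polygon, the edges (by vertex number in listed order) whose endpoints lie on opposite sides of northing = 2791604, where each meets that height, and whether that is right or left of the point:
Central: 1–2 at easting≈676835.4 (right), 3–4 at easting≈662621.5 (left) → 1 crossing.
West: no edge straddles that height → 0 crossings.
Inner: 1–2 at easting≈673450.0 (right), 6–1 at easting≈678497.5 (right) → 2 crossings.
North: no edge straddles that height → 0 crossings.
Only Central has an odd count, so the point is inside Central.

Central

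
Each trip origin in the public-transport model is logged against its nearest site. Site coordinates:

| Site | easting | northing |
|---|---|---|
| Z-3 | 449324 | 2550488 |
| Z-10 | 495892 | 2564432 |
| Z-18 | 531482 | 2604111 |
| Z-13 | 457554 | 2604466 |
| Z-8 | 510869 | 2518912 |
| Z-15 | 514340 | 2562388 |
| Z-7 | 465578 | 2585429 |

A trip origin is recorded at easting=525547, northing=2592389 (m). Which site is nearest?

Z-18

Squared distances to each site:
Z-3: 7565639530.000; Z-10: 1661012874.000; Z-18: 172629509.000; Z-13: 4768901978.000; Z-8: 5614313213.000; Z-15: 1025656850.000; Z-7: 3644722561.000.
Minimum at Z-18.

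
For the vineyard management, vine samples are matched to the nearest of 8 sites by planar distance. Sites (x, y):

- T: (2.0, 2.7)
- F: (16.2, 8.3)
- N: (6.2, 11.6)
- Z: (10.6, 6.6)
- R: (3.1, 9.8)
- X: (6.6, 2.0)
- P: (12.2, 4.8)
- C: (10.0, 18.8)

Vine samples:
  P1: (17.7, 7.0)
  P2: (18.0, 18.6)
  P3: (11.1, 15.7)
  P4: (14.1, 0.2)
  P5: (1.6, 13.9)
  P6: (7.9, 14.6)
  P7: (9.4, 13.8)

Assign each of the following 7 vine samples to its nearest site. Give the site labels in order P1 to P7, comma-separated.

P1 → F (d²=3.94)
P2 → C (d²=64.04)
P3 → C (d²=10.82)
P4 → P (d²=24.77)
P5 → R (d²=19.06)
P6 → N (d²=11.89)
P7 → N (d²=15.08)

F, C, C, P, R, N, N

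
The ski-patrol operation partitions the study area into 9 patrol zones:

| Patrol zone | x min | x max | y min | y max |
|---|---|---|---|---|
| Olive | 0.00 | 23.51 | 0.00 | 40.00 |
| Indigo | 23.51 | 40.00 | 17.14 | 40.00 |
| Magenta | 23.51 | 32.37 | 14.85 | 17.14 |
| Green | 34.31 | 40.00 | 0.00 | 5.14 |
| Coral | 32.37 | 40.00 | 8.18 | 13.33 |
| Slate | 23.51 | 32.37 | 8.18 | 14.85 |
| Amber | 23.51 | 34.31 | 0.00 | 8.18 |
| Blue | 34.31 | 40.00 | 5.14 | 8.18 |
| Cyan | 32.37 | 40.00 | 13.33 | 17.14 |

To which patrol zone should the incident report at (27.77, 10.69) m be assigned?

Slate

The point has x = 27.77 and y = 10.69.
Only Slate satisfies 23.51 ≤ x ≤ 32.37 and 8.18 ≤ y ≤ 14.85.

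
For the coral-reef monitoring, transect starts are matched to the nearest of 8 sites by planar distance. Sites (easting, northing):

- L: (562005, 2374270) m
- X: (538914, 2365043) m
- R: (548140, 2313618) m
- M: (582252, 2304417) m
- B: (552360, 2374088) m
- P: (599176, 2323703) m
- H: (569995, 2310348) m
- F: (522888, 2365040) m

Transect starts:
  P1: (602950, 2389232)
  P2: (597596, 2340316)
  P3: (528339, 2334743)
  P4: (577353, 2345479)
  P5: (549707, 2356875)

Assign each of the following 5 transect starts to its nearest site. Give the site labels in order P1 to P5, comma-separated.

P1 → L (d²=1900354469.00)
P2 → P (d²=278488169.00)
P3 → R (d²=838345226.00)
P4 → P (d²=950437505.00)
P5 → X (d²=183205073.00)

L, P, R, P, X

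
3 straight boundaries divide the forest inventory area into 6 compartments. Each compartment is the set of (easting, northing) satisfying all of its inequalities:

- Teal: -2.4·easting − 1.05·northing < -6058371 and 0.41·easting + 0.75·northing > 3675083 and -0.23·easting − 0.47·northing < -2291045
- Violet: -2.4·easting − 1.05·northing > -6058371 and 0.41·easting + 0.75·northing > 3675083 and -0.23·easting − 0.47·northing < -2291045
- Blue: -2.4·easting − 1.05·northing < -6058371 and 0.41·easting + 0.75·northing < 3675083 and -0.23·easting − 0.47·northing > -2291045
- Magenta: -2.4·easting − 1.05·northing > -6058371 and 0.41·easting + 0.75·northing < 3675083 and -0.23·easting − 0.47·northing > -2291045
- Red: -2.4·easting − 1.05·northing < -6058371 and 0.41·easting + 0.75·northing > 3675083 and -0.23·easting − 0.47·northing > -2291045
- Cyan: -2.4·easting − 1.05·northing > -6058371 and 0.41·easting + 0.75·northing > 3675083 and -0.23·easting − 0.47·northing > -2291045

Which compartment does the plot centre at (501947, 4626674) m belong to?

-2.4·501947 − 1.05·4626674 = -6062680.500, which is < -6058371
0.41·501947 + 0.75·4626674 = 3675803.770, which is > 3675083
-0.23·501947 − 0.47·4626674 = -2289984.590, which is > -2291045
This sign pattern matches Red.

Red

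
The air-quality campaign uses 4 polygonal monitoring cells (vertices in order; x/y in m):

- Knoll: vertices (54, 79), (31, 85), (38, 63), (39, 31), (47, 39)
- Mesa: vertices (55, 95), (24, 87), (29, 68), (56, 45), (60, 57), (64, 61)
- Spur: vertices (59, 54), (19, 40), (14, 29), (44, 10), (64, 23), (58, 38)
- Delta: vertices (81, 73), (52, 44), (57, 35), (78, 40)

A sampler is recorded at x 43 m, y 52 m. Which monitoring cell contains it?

Cast a ray rightward from (43, 52). For each polygon, the edges (by vertex number in listed order) whose endpoints lie on opposite sides of y = 52, where each meets that height, and whether that is right or left of the point:
Knoll: 3–4 at x≈38.3 (left), 5–1 at x≈49.3 (right) → 1 crossing.
Mesa: 3–4 at x≈47.8 (right), 4–5 at x≈58.3 (right) → 2 crossings.
Spur: 1–2 at x≈53.3 (right), 6–1 at x≈58.9 (right) → 2 crossings.
Delta: 1–2 at x≈60.0 (right), 4–1 at x≈79.1 (right) → 2 crossings.
Only Knoll has an odd count, so the point is inside Knoll.

Knoll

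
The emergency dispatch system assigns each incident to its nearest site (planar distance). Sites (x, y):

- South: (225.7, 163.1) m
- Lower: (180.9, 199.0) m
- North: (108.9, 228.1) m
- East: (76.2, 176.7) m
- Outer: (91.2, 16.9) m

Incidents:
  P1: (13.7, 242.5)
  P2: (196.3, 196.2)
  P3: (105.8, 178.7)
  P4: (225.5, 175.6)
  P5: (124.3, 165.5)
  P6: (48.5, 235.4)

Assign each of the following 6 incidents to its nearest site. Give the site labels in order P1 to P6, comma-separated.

East, Lower, East, South, East, North

P1 → East (d²=8235.89)
P2 → Lower (d²=245.00)
P3 → East (d²=880.16)
P4 → South (d²=156.29)
P5 → East (d²=2439.05)
P6 → North (d²=3701.45)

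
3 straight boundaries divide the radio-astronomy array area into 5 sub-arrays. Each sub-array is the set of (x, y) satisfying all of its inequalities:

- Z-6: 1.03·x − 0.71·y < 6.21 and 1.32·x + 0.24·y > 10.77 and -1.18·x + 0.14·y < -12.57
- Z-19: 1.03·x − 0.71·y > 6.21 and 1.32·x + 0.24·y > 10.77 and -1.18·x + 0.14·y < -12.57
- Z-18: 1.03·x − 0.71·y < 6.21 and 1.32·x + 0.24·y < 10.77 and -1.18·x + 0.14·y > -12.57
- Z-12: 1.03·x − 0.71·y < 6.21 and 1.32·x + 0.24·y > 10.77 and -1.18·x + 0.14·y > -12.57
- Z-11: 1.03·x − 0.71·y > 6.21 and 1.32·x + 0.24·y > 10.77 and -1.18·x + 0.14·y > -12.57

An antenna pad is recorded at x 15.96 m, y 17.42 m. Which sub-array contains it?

Z-6

1.03·15.96 − 0.71·17.42 = 4.071, which is < 6.21
1.32·15.96 + 0.24·17.42 = 25.248, which is > 10.77
-1.18·15.96 + 0.14·17.42 = -16.394, which is < -12.57
This sign pattern matches Z-6.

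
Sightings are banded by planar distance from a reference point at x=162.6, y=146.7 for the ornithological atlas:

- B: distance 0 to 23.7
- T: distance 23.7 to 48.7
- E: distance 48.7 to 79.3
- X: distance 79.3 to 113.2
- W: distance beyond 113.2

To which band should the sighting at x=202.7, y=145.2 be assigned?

Distance = √((202.7−162.6)² + (145.2−146.7)²) = √(1608.010 + 2.250) = 40.128.
23.7 ≤ 40.128 < 48.7 → T.

T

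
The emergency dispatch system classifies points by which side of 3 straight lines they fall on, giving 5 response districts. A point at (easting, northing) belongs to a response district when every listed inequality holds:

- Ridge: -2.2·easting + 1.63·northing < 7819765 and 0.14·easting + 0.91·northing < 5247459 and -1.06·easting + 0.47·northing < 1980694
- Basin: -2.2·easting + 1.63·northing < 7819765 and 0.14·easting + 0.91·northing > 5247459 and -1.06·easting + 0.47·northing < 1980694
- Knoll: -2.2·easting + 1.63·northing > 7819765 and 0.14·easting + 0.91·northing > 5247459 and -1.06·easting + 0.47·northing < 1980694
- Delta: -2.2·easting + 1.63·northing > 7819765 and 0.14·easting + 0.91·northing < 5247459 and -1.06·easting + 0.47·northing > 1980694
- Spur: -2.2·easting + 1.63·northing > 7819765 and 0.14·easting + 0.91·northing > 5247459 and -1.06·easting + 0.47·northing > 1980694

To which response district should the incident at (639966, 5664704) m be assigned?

Delta

-2.2·639966 + 1.63·5664704 = 7825542.320, which is > 7819765
0.14·639966 + 0.91·5664704 = 5244475.880, which is < 5247459
-1.06·639966 + 0.47·5664704 = 1984046.920, which is > 1980694
This sign pattern matches Delta.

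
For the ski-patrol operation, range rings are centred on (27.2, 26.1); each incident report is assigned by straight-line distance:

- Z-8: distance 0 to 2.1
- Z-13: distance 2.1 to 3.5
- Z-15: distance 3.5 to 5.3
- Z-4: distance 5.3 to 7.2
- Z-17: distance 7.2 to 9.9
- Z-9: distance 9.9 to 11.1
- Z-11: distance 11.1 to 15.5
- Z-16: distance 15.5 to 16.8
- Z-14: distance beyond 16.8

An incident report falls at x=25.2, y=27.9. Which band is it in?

Z-13

Distance = √((25.2−27.2)² + (27.9−26.1)²) = √(4.000 + 3.240) = 2.691.
2.1 ≤ 2.691 < 3.5 → Z-13.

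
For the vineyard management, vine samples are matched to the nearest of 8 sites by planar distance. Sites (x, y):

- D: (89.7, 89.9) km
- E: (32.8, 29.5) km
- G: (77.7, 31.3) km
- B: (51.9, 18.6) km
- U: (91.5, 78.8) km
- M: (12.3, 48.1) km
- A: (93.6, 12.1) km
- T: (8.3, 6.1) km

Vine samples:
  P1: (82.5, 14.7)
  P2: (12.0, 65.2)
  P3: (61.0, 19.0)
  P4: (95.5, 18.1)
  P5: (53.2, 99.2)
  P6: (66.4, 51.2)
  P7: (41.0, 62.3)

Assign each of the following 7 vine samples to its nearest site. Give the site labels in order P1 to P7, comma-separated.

A, M, B, A, D, G, M

P1 → A (d²=129.97)
P2 → M (d²=292.50)
P3 → B (d²=82.97)
P4 → A (d²=39.61)
P5 → D (d²=1418.74)
P6 → G (d²=523.70)
P7 → M (d²=1025.33)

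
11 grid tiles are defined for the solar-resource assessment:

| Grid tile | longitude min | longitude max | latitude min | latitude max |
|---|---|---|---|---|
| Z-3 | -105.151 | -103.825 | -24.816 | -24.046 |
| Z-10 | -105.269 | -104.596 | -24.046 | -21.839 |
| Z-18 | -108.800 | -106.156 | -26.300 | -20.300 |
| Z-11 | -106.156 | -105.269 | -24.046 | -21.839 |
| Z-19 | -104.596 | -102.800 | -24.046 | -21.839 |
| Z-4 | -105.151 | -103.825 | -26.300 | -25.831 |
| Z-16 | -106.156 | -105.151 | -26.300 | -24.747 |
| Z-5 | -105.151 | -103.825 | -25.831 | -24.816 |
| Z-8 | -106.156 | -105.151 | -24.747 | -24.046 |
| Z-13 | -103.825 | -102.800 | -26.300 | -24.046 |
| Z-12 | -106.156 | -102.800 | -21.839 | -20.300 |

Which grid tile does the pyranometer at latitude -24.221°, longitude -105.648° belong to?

Z-8

The point has longitude = -105.648 and latitude = -24.221.
Only Z-8 satisfies -106.156 ≤ longitude ≤ -105.151 and -24.747 ≤ latitude ≤ -24.046.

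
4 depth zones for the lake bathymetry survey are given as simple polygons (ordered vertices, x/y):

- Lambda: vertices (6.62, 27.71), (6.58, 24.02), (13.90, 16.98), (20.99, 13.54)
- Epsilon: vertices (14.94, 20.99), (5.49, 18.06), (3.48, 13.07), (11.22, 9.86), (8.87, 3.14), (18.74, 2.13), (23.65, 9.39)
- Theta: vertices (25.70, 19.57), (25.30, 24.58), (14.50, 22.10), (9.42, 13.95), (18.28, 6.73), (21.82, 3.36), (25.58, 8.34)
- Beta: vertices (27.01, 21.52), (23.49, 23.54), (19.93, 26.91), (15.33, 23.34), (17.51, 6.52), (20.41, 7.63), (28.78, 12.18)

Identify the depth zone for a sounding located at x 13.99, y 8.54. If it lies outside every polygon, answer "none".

Epsilon

Cast a ray rightward from (13.99, 8.54). For each polygon, the edges (by vertex number in listed order) whose endpoints lie on opposite sides of y = 8.54, where each meets that height, and whether that is right or left of the point:
Lambda: no edge straddles that height → 0 crossings.
Epsilon: 4–5 at x≈10.758 (left), 6–7 at x≈23.075 (right) → 1 crossing.
Theta: 4–5 at x≈16.059 (right), 7–1 at x≈25.582 (right) → 2 crossings.
Beta: 4–5 at x≈17.248 (right), 6–7 at x≈22.084 (right) → 2 crossings.
Only Epsilon has an odd count, so the point is inside Epsilon.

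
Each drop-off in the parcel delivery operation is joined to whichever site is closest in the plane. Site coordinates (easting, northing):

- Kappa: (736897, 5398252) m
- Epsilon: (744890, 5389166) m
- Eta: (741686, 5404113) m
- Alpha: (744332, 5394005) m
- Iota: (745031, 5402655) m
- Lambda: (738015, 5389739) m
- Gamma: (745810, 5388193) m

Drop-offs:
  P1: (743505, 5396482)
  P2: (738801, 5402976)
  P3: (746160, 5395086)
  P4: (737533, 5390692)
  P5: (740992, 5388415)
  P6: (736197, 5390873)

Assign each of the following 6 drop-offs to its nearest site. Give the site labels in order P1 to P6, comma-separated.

P1 → Alpha (d²=6819458.00)
P2 → Eta (d²=9615994.00)
P3 → Alpha (d²=4510145.00)
P4 → Lambda (d²=1140533.00)
P5 → Lambda (d²=10615505.00)
P6 → Lambda (d²=4591080.00)

Alpha, Eta, Alpha, Lambda, Lambda, Lambda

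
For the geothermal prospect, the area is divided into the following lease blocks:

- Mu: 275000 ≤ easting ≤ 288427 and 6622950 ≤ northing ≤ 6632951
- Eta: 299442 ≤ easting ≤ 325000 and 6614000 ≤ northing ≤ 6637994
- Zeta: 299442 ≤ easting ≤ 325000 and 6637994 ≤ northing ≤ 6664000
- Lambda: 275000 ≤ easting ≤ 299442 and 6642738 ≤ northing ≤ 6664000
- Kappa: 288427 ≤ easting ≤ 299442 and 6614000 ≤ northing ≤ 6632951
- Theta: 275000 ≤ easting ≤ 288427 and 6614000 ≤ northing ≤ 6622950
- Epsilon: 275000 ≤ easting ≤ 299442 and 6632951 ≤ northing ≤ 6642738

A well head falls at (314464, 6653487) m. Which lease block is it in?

The point has easting = 314464 and northing = 6653487.
Only Zeta satisfies 299442 ≤ easting ≤ 325000 and 6637994 ≤ northing ≤ 6664000.

Zeta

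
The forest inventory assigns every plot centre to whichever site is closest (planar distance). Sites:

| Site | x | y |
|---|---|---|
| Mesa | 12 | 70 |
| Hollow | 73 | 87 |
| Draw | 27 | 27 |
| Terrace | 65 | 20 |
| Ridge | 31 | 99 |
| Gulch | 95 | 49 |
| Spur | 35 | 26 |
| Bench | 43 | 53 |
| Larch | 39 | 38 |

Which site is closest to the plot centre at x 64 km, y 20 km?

Terrace

Squared distances to each site:
Mesa: 5204.000; Hollow: 4570.000; Draw: 1418.000; Terrace: 1.000; Ridge: 7330.000; Gulch: 1802.000; Spur: 877.000; Bench: 1530.000; Larch: 949.000.
Minimum at Terrace.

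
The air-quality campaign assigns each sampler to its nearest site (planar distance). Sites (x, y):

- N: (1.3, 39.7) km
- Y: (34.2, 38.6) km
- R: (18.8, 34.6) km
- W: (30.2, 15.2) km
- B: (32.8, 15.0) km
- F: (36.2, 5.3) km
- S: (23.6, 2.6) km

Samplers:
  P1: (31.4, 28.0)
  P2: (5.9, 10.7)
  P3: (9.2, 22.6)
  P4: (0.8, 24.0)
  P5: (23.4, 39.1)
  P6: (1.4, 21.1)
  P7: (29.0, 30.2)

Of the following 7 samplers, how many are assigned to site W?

P1 → Y
P2 → S
P3 → R
P4 → N
P5 → R
P6 → N
P7 → Y
0 of the 7 go to W.

0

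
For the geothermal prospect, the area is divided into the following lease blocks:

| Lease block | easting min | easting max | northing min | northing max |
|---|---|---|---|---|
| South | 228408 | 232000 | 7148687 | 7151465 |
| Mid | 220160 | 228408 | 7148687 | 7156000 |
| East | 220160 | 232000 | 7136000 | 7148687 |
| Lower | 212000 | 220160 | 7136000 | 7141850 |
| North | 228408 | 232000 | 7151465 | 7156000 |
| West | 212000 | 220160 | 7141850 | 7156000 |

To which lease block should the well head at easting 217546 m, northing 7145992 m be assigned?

The point has easting = 217546 and northing = 7145992.
Only West satisfies 212000 ≤ easting ≤ 220160 and 7141850 ≤ northing ≤ 7156000.

West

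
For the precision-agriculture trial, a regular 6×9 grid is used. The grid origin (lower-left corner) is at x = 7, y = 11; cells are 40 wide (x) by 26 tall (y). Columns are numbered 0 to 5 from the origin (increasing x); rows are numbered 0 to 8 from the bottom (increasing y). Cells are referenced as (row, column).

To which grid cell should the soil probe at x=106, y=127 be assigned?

Column index: ⌊(106 − 7) / 40⌋ = ⌊2.475⌋ = 2
Row offset from origin: ⌊(127 − 11) / 26⌋ = ⌊4.462⌋ = 4 → row 4

(4, 2)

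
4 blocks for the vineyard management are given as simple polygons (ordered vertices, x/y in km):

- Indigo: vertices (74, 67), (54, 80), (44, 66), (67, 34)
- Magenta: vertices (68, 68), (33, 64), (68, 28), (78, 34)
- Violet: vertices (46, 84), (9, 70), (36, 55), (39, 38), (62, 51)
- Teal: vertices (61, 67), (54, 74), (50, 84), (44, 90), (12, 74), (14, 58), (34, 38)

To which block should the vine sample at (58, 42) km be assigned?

Cast a ray rightward from (58, 42). For each polygon, the edges (by vertex number in listed order) whose endpoints lie on opposite sides of y = 42, where each meets that height, and whether that is right or left of the point:
Indigo: 3–4 at x≈61.2 (right), 4–1 at x≈68.7 (right) → 2 crossings.
Magenta: 2–3 at x≈54.4 (left), 4–1 at x≈75.6 (right) → 1 crossing.
Violet: 3–4 at x≈38.3 (left), 4–5 at x≈46.1 (left) → 0 crossings.
Teal: 6–7 at x≈30.0 (left), 7–1 at x≈37.7 (left) → 0 crossings.
Only Magenta has an odd count, so the point is inside Magenta.

Magenta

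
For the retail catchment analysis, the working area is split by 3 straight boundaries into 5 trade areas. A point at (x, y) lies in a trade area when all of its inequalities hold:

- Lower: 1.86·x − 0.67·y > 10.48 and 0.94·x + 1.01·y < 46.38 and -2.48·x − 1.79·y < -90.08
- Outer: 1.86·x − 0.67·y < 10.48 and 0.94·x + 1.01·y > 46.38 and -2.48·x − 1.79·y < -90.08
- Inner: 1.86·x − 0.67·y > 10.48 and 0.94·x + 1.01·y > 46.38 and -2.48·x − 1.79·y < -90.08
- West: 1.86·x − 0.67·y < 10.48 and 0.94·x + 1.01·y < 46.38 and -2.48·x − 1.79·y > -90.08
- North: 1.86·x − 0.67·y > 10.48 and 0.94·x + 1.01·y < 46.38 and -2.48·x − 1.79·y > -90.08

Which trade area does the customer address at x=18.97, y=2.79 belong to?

North

1.86·18.97 − 0.67·2.79 = 33.415, which is > 10.48
0.94·18.97 + 1.01·2.79 = 20.650, which is < 46.38
-2.48·18.97 − 1.79·2.79 = -52.040, which is > -90.08
This sign pattern matches North.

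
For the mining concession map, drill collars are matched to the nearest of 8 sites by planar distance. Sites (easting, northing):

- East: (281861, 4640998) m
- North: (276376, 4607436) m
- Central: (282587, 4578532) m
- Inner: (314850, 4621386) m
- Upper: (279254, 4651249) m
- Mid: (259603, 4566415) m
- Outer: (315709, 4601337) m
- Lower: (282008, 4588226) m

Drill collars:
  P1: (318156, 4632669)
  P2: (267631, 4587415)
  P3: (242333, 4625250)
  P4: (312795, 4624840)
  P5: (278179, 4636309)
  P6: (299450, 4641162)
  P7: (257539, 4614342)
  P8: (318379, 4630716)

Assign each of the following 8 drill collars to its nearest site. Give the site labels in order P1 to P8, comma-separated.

P1 → Inner (d²=138235725.00)
P2 → Lower (d²=207355850.00)
P3 → North (d²=1476264445.00)
P4 → Inner (d²=16153141.00)
P5 → East (d²=35543845.00)
P6 → East (d²=309399817.00)
P7 → North (d²=402525405.00)
P8 → Inner (d²=99502741.00)

Inner, Lower, North, Inner, East, East, North, Inner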